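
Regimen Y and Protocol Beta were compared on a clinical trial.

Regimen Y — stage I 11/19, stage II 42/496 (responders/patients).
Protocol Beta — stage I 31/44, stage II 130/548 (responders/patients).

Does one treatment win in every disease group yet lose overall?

Stage I: Regimen Y 11/19 = 57.9%, Protocol Beta 31/44 = 70.5% → Protocol Beta
Stage II: Regimen Y 42/496 = 8.5%, Protocol Beta 130/548 = 23.7% → Protocol Beta
Overall: Regimen Y 53/515 = 10.3%, Protocol Beta 161/592 = 27.2% → Protocol Beta
Protocol Beta wins overall and in every disease group — no reversal.

No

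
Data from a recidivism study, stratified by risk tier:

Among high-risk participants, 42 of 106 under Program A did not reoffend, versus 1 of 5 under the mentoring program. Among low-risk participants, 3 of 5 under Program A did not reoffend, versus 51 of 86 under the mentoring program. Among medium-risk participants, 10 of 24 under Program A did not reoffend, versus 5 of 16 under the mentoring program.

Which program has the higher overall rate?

High-risk: Program A 42/106 = 39.6%, the mentoring program 1/5 = 20.0% → Program A
Low-risk: Program A 3/5 = 60.0%, the mentoring program 51/86 = 59.3% → Program A
Medium-risk: Program A 10/24 = 41.7%, the mentoring program 5/16 = 31.2% → Program A
Overall: Program A 55/135 = 40.7%, the mentoring program 57/107 = 53.3% → the mentoring program
(Program A wins every risk group but the mentoring program wins overall — Program A's participants skew toward the low-rate high-risk group.)

the mentoring program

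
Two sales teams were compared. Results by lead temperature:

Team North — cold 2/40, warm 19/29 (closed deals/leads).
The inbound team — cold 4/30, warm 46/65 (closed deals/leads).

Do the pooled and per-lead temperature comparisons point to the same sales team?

Yes

Cold: Team North 2/40 = 5.0%, the inbound team 4/30 = 13.3% → the inbound team
Warm: Team North 19/29 = 65.5%, the inbound team 46/65 = 70.8% → the inbound team
Overall: Team North 21/69 = 30.4%, the inbound team 50/95 = 52.6% → the inbound team
The inbound team wins overall and in every lead group — no reversal.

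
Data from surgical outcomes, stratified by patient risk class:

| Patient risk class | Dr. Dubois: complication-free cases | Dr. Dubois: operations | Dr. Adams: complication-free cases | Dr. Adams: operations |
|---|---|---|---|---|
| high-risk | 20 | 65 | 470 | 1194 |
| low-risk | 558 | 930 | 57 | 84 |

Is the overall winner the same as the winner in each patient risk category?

High-risk: Dr. Dubois 20/65 = 30.8%, Dr. Adams 470/1194 = 39.4% → Dr. Adams
Low-risk: Dr. Dubois 558/930 = 60.0%, Dr. Adams 57/84 = 67.9% → Dr. Adams
Overall: Dr. Dubois 578/995 = 58.1%, Dr. Adams 527/1278 = 41.2% → Dr. Dubois
Dr. Adams wins each patient risk group but Dr. Dubois wins overall — the comparison reverses. Dr. Adams's operations skew toward high-risk, which has a lower base rate.

No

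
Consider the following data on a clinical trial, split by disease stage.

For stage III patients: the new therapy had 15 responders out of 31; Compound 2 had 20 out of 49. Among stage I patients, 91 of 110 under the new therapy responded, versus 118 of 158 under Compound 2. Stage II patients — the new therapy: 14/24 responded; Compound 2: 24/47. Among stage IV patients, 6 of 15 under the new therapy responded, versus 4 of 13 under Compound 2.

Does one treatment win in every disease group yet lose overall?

Stage III: the new therapy 15/31 = 48.4%, Compound 2 20/49 = 40.8% → the new therapy
Stage I: the new therapy 91/110 = 82.7%, Compound 2 118/158 = 74.7% → the new therapy
Stage II: the new therapy 14/24 = 58.3%, Compound 2 24/47 = 51.1% → the new therapy
Stage IV: the new therapy 6/15 = 40.0%, Compound 2 4/13 = 30.8% → the new therapy
Overall: the new therapy 126/180 = 70.0%, Compound 2 166/267 = 62.2% → the new therapy
The new therapy wins overall and in every disease group — no reversal.

No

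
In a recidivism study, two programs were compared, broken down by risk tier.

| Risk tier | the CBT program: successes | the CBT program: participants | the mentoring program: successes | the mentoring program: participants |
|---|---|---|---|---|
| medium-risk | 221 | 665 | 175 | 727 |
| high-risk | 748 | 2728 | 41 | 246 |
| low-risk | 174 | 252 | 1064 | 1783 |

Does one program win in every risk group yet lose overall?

Medium-risk: the CBT program 221/665 = 33.2%, the mentoring program 175/727 = 24.1% → the CBT program
High-risk: the CBT program 748/2728 = 27.4%, the mentoring program 41/246 = 16.7% → the CBT program
Low-risk: the CBT program 174/252 = 69.0%, the mentoring program 1064/1783 = 59.7% → the CBT program
Overall: the CBT program 1143/3645 = 31.4%, the mentoring program 1280/2756 = 46.4% → the mentoring program
The CBT program wins each risk group but the mentoring program wins overall — the comparison reverses. The CBT program's participants skew toward high-risk, which has a lower base rate.

Yes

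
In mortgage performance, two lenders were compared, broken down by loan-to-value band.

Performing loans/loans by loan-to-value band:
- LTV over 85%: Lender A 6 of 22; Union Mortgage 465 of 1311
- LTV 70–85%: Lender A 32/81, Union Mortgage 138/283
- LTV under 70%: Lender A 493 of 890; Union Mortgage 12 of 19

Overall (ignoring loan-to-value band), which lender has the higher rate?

Lender A

LTV over 85%: Lender A 6/22 = 27.3%, Union Mortgage 465/1311 = 35.5% → Union Mortgage
LTV 70–85%: Lender A 32/81 = 39.5%, Union Mortgage 138/283 = 48.8% → Union Mortgage
LTV under 70%: Lender A 493/890 = 55.4%, Union Mortgage 12/19 = 63.2% → Union Mortgage
Overall: Lender A 531/993 = 53.5%, Union Mortgage 615/1613 = 38.1% → Lender A
(Union Mortgage wins every loan-to-value group but Lender A wins overall — Union Mortgage's loans skew toward the low-rate LTV over 85% group.)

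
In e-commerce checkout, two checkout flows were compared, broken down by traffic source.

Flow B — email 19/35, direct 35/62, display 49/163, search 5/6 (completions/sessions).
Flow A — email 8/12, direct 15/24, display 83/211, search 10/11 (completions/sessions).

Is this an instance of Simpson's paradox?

No

Email: Flow B 19/35 = 54.3%, Flow A 8/12 = 66.7% → Flow A
Direct: Flow B 35/62 = 56.5%, Flow A 15/24 = 62.5% → Flow A
Display: Flow B 49/163 = 30.1%, Flow A 83/211 = 39.3% → Flow A
Search: Flow B 5/6 = 83.3%, Flow A 10/11 = 90.9% → Flow A
Overall: Flow B 108/266 = 40.6%, Flow A 116/258 = 45.0% → Flow A
Flow A wins overall and in every traffic group — no reversal.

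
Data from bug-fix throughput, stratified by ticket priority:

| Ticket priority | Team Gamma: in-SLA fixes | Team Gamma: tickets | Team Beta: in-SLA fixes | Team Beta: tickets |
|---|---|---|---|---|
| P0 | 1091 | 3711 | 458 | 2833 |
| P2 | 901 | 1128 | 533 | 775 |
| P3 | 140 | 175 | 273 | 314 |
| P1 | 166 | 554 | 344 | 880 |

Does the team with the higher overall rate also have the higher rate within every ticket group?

No

P0: Team Gamma 1091/3711 = 29.4%, Team Beta 458/2833 = 16.2% → Team Gamma
P2: Team Gamma 901/1128 = 79.9%, Team Beta 533/775 = 68.8% → Team Gamma
P3: Team Gamma 140/175 = 80.0%, Team Beta 273/314 = 86.9% → Team Beta
P1: Team Gamma 166/554 = 30.0%, Team Beta 344/880 = 39.1% → Team Beta
Overall: Team Gamma 2298/5568 = 41.3%, Team Beta 1608/4802 = 33.5% → Team Gamma
Neither sweeps: Team Gamma wins 2 of 4 groups, Team Beta wins 2. Team Gamma wins overall but not every group — no Simpson reversal.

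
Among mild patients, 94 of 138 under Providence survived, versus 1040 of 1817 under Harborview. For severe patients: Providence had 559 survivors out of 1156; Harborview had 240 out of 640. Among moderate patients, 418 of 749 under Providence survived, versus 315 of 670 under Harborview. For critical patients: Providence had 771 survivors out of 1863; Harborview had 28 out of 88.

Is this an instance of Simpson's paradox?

Mild: Providence 94/138 = 68.1%, Harborview 1040/1817 = 57.2% → Providence
Severe: Providence 559/1156 = 48.4%, Harborview 240/640 = 37.5% → Providence
Moderate: Providence 418/749 = 55.8%, Harborview 315/670 = 47.0% → Providence
Critical: Providence 771/1863 = 41.4%, Harborview 28/88 = 31.8% → Providence
Overall: Providence 1842/3906 = 47.2%, Harborview 1623/3215 = 50.5% → Harborview
Providence wins each case group but Harborview wins overall — the comparison reverses. Providence's patients skew toward critical, which has a lower base rate.

Yes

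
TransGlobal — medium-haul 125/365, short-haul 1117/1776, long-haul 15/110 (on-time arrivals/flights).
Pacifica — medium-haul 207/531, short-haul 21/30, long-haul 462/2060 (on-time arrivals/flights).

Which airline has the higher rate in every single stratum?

Medium-haul: TransGlobal 125/365 = 34.2%, Pacifica 207/531 = 39.0% → Pacifica
Short-haul: TransGlobal 1117/1776 = 62.9%, Pacifica 21/30 = 70.0% → Pacifica
Long-haul: TransGlobal 15/110 = 13.6%, Pacifica 462/2060 = 22.4% → Pacifica
Pacifica has the higher rate in all 3 groups.

Pacifica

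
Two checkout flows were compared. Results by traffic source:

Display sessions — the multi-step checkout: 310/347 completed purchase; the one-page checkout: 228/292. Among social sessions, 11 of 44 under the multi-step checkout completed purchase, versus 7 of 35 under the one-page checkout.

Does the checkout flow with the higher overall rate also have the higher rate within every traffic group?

Display: the multi-step checkout 310/347 = 89.3%, the one-page checkout 228/292 = 78.1% → the multi-step checkout
Social: the multi-step checkout 11/44 = 25.0%, the one-page checkout 7/35 = 20.0% → the multi-step checkout
Overall: the multi-step checkout 321/391 = 82.1%, the one-page checkout 235/327 = 71.9% → the multi-step checkout
The multi-step checkout wins overall and in every traffic group — no reversal.

Yes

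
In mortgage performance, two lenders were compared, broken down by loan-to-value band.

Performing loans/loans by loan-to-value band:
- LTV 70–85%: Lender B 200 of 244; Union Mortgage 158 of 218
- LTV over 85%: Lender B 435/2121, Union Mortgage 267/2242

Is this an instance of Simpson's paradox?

No

LTV 70–85%: Lender B 200/244 = 82.0%, Union Mortgage 158/218 = 72.5% → Lender B
LTV over 85%: Lender B 435/2121 = 20.5%, Union Mortgage 267/2242 = 11.9% → Lender B
Overall: Lender B 635/2365 = 26.8%, Union Mortgage 425/2460 = 17.3% → Lender B
Lender B wins overall and in every loan-to-value group — no reversal.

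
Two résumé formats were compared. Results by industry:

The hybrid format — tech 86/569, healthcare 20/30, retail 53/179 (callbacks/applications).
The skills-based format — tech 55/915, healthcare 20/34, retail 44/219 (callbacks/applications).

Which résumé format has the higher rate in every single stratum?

the hybrid format

Tech: the hybrid format 86/569 = 15.1%, the skills-based format 55/915 = 6.0% → the hybrid format
Healthcare: the hybrid format 20/30 = 66.7%, the skills-based format 20/34 = 58.8% → the hybrid format
Retail: the hybrid format 53/179 = 29.6%, the skills-based format 44/219 = 20.1% → the hybrid format
The hybrid format has the higher rate in all 3 groups.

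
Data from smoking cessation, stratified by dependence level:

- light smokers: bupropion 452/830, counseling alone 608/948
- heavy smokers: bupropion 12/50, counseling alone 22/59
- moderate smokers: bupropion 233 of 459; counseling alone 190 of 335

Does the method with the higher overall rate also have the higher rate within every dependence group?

Light smokers: bupropion 452/830 = 54.5%, counseling alone 608/948 = 64.1% → counseling alone
Heavy smokers: bupropion 12/50 = 24.0%, counseling alone 22/59 = 37.3% → counseling alone
Moderate smokers: bupropion 233/459 = 50.8%, counseling alone 190/335 = 56.7% → counseling alone
Overall: bupropion 697/1339 = 52.1%, counseling alone 820/1342 = 61.1% → counseling alone
Counseling alone wins overall and in every dependence group — no reversal.

Yes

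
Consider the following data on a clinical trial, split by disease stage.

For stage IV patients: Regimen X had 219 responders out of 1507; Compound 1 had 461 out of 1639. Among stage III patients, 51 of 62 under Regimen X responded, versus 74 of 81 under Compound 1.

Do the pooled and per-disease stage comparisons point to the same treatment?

Yes

Stage IV: Regimen X 219/1507 = 14.5%, Compound 1 461/1639 = 28.1% → Compound 1
Stage III: Regimen X 51/62 = 82.3%, Compound 1 74/81 = 91.4% → Compound 1
Overall: Regimen X 270/1569 = 17.2%, Compound 1 535/1720 = 31.1% → Compound 1
Compound 1 wins overall and in every disease group — no reversal.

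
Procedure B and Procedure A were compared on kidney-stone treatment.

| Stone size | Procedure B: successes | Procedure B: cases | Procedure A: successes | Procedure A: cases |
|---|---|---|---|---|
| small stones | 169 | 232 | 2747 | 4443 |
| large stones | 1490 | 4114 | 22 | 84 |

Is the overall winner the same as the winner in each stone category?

No

Small stones: Procedure B 169/232 = 72.8%, Procedure A 2747/4443 = 61.8% → Procedure B
Large stones: Procedure B 1490/4114 = 36.2%, Procedure A 22/84 = 26.2% → Procedure B
Overall: Procedure B 1659/4346 = 38.2%, Procedure A 2769/4527 = 61.2% → Procedure A
Procedure B wins each stone group but Procedure A wins overall — the comparison reverses. Procedure B's cases skew toward large stones, which has a lower base rate.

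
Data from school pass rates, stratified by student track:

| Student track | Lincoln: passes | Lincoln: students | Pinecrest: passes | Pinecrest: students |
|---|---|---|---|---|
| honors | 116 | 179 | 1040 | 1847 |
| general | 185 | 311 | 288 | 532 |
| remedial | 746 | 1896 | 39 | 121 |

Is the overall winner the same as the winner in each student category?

No

Honors: Lincoln 116/179 = 64.8%, Pinecrest 1040/1847 = 56.3% → Lincoln
General: Lincoln 185/311 = 59.5%, Pinecrest 288/532 = 54.1% → Lincoln
Remedial: Lincoln 746/1896 = 39.3%, Pinecrest 39/121 = 32.2% → Lincoln
Overall: Lincoln 1047/2386 = 43.9%, Pinecrest 1367/2500 = 54.7% → Pinecrest
Lincoln wins each student group but Pinecrest wins overall — the comparison reverses. Lincoln's students skew toward remedial, which has a lower base rate.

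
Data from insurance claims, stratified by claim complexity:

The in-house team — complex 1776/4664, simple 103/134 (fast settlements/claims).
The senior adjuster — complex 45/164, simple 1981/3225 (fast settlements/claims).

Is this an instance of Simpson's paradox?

Yes

Complex: the in-house team 1776/4664 = 38.1%, the senior adjuster 45/164 = 27.4% → the in-house team
Simple: the in-house team 103/134 = 76.9%, the senior adjuster 1981/3225 = 61.4% → the in-house team
Overall: the in-house team 1879/4798 = 39.2%, the senior adjuster 2026/3389 = 59.8% → the senior adjuster
The in-house team wins each claim group but the senior adjuster wins overall — the comparison reverses. The in-house team's claims skew toward complex, which has a lower base rate.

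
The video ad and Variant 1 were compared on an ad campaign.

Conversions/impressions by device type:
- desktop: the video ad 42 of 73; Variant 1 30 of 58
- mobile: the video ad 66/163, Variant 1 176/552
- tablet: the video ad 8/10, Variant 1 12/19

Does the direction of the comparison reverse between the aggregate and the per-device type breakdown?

Desktop: the video ad 42/73 = 57.5%, Variant 1 30/58 = 51.7% → the video ad
Mobile: the video ad 66/163 = 40.5%, Variant 1 176/552 = 31.9% → the video ad
Tablet: the video ad 8/10 = 80.0%, Variant 1 12/19 = 63.2% → the video ad
Overall: the video ad 116/246 = 47.2%, Variant 1 218/629 = 34.7% → the video ad
The video ad wins overall and in every device group — no reversal.

No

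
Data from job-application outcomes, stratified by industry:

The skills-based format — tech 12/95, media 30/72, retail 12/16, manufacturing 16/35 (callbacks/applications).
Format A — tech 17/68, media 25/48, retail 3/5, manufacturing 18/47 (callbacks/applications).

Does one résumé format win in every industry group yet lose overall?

No

Tech: the skills-based format 12/95 = 12.6%, Format A 17/68 = 25.0% → Format A
Media: the skills-based format 30/72 = 41.7%, Format A 25/48 = 52.1% → Format A
Retail: the skills-based format 12/16 = 75.0%, Format A 3/5 = 60.0% → the skills-based format
Manufacturing: the skills-based format 16/35 = 45.7%, Format A 18/47 = 38.3% → the skills-based format
Overall: the skills-based format 70/218 = 32.1%, Format A 63/168 = 37.5% → Format A
Neither sweeps: the skills-based format wins 2 of 4 groups, Format A wins 2. Format A wins overall but not every group — no Simpson reversal.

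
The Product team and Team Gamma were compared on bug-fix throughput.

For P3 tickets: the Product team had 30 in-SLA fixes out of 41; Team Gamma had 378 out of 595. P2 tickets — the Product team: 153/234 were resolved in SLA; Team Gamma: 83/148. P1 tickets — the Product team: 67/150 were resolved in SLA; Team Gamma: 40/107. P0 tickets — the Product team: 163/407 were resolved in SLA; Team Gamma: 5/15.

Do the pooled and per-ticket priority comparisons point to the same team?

P3: the Product team 30/41 = 73.2%, Team Gamma 378/595 = 63.5% → the Product team
P2: the Product team 153/234 = 65.4%, Team Gamma 83/148 = 56.1% → the Product team
P1: the Product team 67/150 = 44.7%, Team Gamma 40/107 = 37.4% → the Product team
P0: the Product team 163/407 = 40.0%, Team Gamma 5/15 = 33.3% → the Product team
Overall: the Product team 413/832 = 49.6%, Team Gamma 506/865 = 58.5% → Team Gamma
The Product team wins each ticket group but Team Gamma wins overall — the comparison reverses. The Product team's tickets skew toward P0, which has a lower base rate.

No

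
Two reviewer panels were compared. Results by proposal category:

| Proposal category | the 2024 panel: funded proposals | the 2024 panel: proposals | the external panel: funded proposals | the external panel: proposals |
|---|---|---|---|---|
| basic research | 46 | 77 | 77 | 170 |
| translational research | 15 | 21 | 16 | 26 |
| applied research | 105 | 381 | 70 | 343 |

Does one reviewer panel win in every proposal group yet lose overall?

Basic research: the 2024 panel 46/77 = 59.7%, the external panel 77/170 = 45.3% → the 2024 panel
Translational research: the 2024 panel 15/21 = 71.4%, the external panel 16/26 = 61.5% → the 2024 panel
Applied research: the 2024 panel 105/381 = 27.6%, the external panel 70/343 = 20.4% → the 2024 panel
Overall: the 2024 panel 166/479 = 34.7%, the external panel 163/539 = 30.2% → the 2024 panel
The 2024 panel wins overall and in every proposal group — no reversal.

No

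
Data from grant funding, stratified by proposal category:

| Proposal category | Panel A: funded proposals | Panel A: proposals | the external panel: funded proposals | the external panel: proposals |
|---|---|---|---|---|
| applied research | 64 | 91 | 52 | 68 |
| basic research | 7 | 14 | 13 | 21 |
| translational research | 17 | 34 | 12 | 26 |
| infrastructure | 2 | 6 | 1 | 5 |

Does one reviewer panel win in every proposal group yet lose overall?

No

Applied research: Panel A 64/91 = 70.3%, the external panel 52/68 = 76.5% → the external panel
Basic research: Panel A 7/14 = 50.0%, the external panel 13/21 = 61.9% → the external panel
Translational research: Panel A 17/34 = 50.0%, the external panel 12/26 = 46.2% → Panel A
Infrastructure: Panel A 2/6 = 33.3%, the external panel 1/5 = 20.0% → Panel A
Overall: Panel A 90/145 = 62.1%, the external panel 78/120 = 65.0% → the external panel
Neither sweeps: Panel A wins 2 of 4 groups, the external panel wins 2. The external panel wins overall but not every group — no Simpson reversal.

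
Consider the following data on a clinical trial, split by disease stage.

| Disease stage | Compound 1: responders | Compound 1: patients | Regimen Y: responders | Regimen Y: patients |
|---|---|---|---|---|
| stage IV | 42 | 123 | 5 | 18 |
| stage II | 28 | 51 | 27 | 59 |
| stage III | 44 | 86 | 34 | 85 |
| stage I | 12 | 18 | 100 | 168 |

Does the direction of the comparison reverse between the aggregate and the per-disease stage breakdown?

Stage IV: Compound 1 42/123 = 34.1%, Regimen Y 5/18 = 27.8% → Compound 1
Stage II: Compound 1 28/51 = 54.9%, Regimen Y 27/59 = 45.8% → Compound 1
Stage III: Compound 1 44/86 = 51.2%, Regimen Y 34/85 = 40.0% → Compound 1
Stage I: Compound 1 12/18 = 66.7%, Regimen Y 100/168 = 59.5% → Compound 1
Overall: Compound 1 126/278 = 45.3%, Regimen Y 166/330 = 50.3% → Regimen Y
Compound 1 wins each disease group but Regimen Y wins overall — the comparison reverses. Compound 1's patients skew toward stage IV, which has a lower base rate.

Yes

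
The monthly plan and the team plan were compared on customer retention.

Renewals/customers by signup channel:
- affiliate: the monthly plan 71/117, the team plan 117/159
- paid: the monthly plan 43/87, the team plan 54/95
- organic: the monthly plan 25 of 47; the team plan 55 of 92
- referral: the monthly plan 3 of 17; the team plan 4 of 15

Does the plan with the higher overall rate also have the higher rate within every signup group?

Affiliate: the monthly plan 71/117 = 60.7%, the team plan 117/159 = 73.6% → the team plan
Paid: the monthly plan 43/87 = 49.4%, the team plan 54/95 = 56.8% → the team plan
Organic: the monthly plan 25/47 = 53.2%, the team plan 55/92 = 59.8% → the team plan
Referral: the monthly plan 3/17 = 17.6%, the team plan 4/15 = 26.7% → the team plan
Overall: the monthly plan 142/268 = 53.0%, the team plan 230/361 = 63.7% → the team plan
The team plan wins overall and in every signup group — no reversal.

Yes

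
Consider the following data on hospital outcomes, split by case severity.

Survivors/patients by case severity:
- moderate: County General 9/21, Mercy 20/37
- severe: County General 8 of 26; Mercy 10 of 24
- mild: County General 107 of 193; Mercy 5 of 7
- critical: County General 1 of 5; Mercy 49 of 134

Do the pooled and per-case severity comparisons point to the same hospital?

No

Moderate: County General 9/21 = 42.9%, Mercy 20/37 = 54.1% → Mercy
Severe: County General 8/26 = 30.8%, Mercy 10/24 = 41.7% → Mercy
Mild: County General 107/193 = 55.4%, Mercy 5/7 = 71.4% → Mercy
Critical: County General 1/5 = 20.0%, Mercy 49/134 = 36.6% → Mercy
Overall: County General 125/245 = 51.0%, Mercy 84/202 = 41.6% → County General
Mercy wins each case group but County General wins overall — the comparison reverses. Mercy's patients skew toward critical, which has a lower base rate.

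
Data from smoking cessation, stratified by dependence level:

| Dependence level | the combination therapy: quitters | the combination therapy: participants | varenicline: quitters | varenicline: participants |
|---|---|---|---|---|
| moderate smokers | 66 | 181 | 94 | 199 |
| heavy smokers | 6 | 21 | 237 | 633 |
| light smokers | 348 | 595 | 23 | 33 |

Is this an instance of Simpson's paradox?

Moderate smokers: the combination therapy 66/181 = 36.5%, varenicline 94/199 = 47.2% → varenicline
Heavy smokers: the combination therapy 6/21 = 28.6%, varenicline 237/633 = 37.4% → varenicline
Light smokers: the combination therapy 348/595 = 58.5%, varenicline 23/33 = 69.7% → varenicline
Overall: the combination therapy 420/797 = 52.7%, varenicline 354/865 = 40.9% → the combination therapy
Varenicline wins each dependence group but the combination therapy wins overall — the comparison reverses. Varenicline's participants skew toward heavy smokers, which has a lower base rate.

Yes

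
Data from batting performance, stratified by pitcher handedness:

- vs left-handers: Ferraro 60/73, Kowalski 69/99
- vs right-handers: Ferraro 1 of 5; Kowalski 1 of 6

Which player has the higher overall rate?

Vs left-handers: Ferraro 60/73 = 82.2%, Kowalski 69/99 = 69.7% → Ferraro
Vs right-handers: Ferraro 1/5 = 20.0%, Kowalski 1/6 = 16.7% → Ferraro
Overall: Ferraro 61/78 = 78.2%, Kowalski 70/105 = 66.7% → Ferraro

Ferraro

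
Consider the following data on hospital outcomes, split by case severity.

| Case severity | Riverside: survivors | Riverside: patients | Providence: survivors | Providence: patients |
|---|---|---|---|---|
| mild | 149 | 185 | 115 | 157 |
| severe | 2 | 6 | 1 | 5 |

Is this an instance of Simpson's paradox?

No

Mild: Riverside 149/185 = 80.5%, Providence 115/157 = 73.2% → Riverside
Severe: Riverside 2/6 = 33.3%, Providence 1/5 = 20.0% → Riverside
Overall: Riverside 151/191 = 79.1%, Providence 116/162 = 71.6% → Riverside
Riverside wins overall and in every case group — no reversal.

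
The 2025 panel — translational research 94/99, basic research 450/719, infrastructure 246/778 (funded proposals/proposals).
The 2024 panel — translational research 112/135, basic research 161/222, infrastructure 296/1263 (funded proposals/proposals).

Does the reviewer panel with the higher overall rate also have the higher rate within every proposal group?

No

Translational research: the 2025 panel 94/99 = 94.9%, the 2024 panel 112/135 = 83.0% → the 2025 panel
Basic research: the 2025 panel 450/719 = 62.6%, the 2024 panel 161/222 = 72.5% → the 2024 panel
Infrastructure: the 2025 panel 246/778 = 31.6%, the 2024 panel 296/1263 = 23.4% → the 2025 panel
Overall: the 2025 panel 790/1596 = 49.5%, the 2024 panel 569/1620 = 35.1% → the 2025 panel
Neither sweeps: the 2025 panel wins 2 of 3 groups, the 2024 panel wins 1. The 2025 panel wins overall but not every group — no Simpson reversal.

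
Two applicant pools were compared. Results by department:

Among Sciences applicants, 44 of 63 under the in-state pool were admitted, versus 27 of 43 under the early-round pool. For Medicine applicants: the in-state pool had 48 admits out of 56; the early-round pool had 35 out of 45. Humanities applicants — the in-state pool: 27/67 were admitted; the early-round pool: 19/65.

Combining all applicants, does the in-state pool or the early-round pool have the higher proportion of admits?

Sciences: the in-state pool 44/63 = 69.8%, the early-round pool 27/43 = 62.8% → the in-state pool
Medicine: the in-state pool 48/56 = 85.7%, the early-round pool 35/45 = 77.8% → the in-state pool
Humanities: the in-state pool 27/67 = 40.3%, the early-round pool 19/65 = 29.2% → the in-state pool
Overall: the in-state pool 119/186 = 64.0%, the early-round pool 81/153 = 52.9% → the in-state pool

the in-state pool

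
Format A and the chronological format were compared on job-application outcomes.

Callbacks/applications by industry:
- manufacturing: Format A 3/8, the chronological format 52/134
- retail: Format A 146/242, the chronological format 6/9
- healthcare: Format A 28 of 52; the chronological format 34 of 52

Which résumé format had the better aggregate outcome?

Format A

Manufacturing: Format A 3/8 = 37.5%, the chronological format 52/134 = 38.8% → the chronological format
Retail: Format A 146/242 = 60.3%, the chronological format 6/9 = 66.7% → the chronological format
Healthcare: Format A 28/52 = 53.8%, the chronological format 34/52 = 65.4% → the chronological format
Overall: Format A 177/302 = 58.6%, the chronological format 92/195 = 47.2% → Format A
(The chronological format wins every industry group but Format A wins overall — the chronological format's applications skew toward the low-rate manufacturing group.)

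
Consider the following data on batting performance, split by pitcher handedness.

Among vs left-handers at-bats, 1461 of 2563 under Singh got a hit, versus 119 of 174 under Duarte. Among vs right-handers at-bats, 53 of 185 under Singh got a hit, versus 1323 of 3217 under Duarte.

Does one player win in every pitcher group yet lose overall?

Yes

Vs left-handers: Singh 1461/2563 = 57.0%, Duarte 119/174 = 68.4% → Duarte
Vs right-handers: Singh 53/185 = 28.6%, Duarte 1323/3217 = 41.1% → Duarte
Overall: Singh 1514/2748 = 55.1%, Duarte 1442/3391 = 42.5% → Singh
Duarte wins each pitcher group but Singh wins overall — the comparison reverses. Duarte's at-bats skew toward vs right-handers, which has a lower base rate.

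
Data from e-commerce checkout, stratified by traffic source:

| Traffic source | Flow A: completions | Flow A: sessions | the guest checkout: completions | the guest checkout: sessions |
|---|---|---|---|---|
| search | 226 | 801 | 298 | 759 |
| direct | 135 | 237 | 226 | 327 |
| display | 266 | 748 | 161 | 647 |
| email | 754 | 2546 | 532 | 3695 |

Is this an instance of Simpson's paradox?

Search: Flow A 226/801 = 28.2%, the guest checkout 298/759 = 39.3% → the guest checkout
Direct: Flow A 135/237 = 57.0%, the guest checkout 226/327 = 69.1% → the guest checkout
Display: Flow A 266/748 = 35.6%, the guest checkout 161/647 = 24.9% → Flow A
Email: Flow A 754/2546 = 29.6%, the guest checkout 532/3695 = 14.4% → Flow A
Overall: Flow A 1381/4332 = 31.9%, the guest checkout 1217/5428 = 22.4% → Flow A
Neither sweeps: Flow A wins 2 of 4 groups, the guest checkout wins 2. Flow A wins overall but not every group — no Simpson reversal.

No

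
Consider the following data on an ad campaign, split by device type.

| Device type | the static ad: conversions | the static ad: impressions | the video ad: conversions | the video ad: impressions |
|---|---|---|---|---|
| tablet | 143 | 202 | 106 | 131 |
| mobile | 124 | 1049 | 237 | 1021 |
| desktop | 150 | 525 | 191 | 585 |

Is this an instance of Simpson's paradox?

Tablet: the static ad 143/202 = 70.8%, the video ad 106/131 = 80.9% → the video ad
Mobile: the static ad 124/1049 = 11.8%, the video ad 237/1021 = 23.2% → the video ad
Desktop: the static ad 150/525 = 28.6%, the video ad 191/585 = 32.6% → the video ad
Overall: the static ad 417/1776 = 23.5%, the video ad 534/1737 = 30.7% → the video ad
The video ad wins overall and in every device group — no reversal.

No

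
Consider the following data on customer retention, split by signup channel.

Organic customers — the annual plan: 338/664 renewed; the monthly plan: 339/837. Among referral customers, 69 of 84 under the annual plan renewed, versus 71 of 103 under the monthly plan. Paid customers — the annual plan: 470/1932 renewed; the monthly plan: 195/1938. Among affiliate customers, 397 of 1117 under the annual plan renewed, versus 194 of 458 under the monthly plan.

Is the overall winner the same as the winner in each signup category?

No

Organic: the annual plan 338/664 = 50.9%, the monthly plan 339/837 = 40.5% → the annual plan
Referral: the annual plan 69/84 = 82.1%, the monthly plan 71/103 = 68.9% → the annual plan
Paid: the annual plan 470/1932 = 24.3%, the monthly plan 195/1938 = 10.1% → the annual plan
Affiliate: the annual plan 397/1117 = 35.5%, the monthly plan 194/458 = 42.4% → the monthly plan
Overall: the annual plan 1274/3797 = 33.6%, the monthly plan 799/3336 = 24.0% → the annual plan
Neither sweeps: the annual plan wins 3 of 4 groups, the monthly plan wins 1. The annual plan wins overall but not every group — no Simpson reversal.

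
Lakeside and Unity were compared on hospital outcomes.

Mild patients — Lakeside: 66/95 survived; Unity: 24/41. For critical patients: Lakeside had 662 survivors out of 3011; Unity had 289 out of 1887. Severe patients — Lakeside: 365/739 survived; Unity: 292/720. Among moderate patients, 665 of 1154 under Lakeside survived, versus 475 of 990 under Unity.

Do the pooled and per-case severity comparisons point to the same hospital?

Mild: Lakeside 66/95 = 69.5%, Unity 24/41 = 58.5% → Lakeside
Critical: Lakeside 662/3011 = 22.0%, Unity 289/1887 = 15.3% → Lakeside
Severe: Lakeside 365/739 = 49.4%, Unity 292/720 = 40.6% → Lakeside
Moderate: Lakeside 665/1154 = 57.6%, Unity 475/990 = 48.0% → Lakeside
Overall: Lakeside 1758/4999 = 35.2%, Unity 1080/3638 = 29.7% → Lakeside
Lakeside wins overall and in every case group — no reversal.

Yes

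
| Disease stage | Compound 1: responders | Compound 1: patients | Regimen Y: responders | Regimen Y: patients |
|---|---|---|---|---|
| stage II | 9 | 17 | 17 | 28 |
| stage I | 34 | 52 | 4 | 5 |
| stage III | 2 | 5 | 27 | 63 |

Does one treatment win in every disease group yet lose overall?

Stage II: Compound 1 9/17 = 52.9%, Regimen Y 17/28 = 60.7% → Regimen Y
Stage I: Compound 1 34/52 = 65.4%, Regimen Y 4/5 = 80.0% → Regimen Y
Stage III: Compound 1 2/5 = 40.0%, Regimen Y 27/63 = 42.9% → Regimen Y
Overall: Compound 1 45/74 = 60.8%, Regimen Y 48/96 = 50.0% → Compound 1
Regimen Y wins each disease group but Compound 1 wins overall — the comparison reverses. Regimen Y's patients skew toward stage III, which has a lower base rate.

Yes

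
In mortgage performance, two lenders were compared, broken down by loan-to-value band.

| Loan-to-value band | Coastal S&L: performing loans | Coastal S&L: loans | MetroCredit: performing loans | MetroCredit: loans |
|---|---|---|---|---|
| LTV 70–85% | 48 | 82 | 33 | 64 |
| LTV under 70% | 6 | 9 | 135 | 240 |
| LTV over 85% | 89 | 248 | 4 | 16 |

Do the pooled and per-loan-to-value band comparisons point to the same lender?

No

LTV 70–85%: Coastal S&L 48/82 = 58.5%, MetroCredit 33/64 = 51.6% → Coastal S&L
LTV under 70%: Coastal S&L 6/9 = 66.7%, MetroCredit 135/240 = 56.2% → Coastal S&L
LTV over 85%: Coastal S&L 89/248 = 35.9%, MetroCredit 4/16 = 25.0% → Coastal S&L
Overall: Coastal S&L 143/339 = 42.2%, MetroCredit 172/320 = 53.8% → MetroCredit
Coastal S&L wins each loan-to-value group but MetroCredit wins overall — the comparison reverses. Coastal S&L's loans skew toward LTV over 85%, which has a lower base rate.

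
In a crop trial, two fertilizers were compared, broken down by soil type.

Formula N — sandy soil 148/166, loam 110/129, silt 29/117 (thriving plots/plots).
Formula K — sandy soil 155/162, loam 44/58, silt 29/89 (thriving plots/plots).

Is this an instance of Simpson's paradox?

No

Sandy soil: Formula N 148/166 = 89.2%, Formula K 155/162 = 95.7% → Formula K
Loam: Formula N 110/129 = 85.3%, Formula K 44/58 = 75.9% → Formula N
Silt: Formula N 29/117 = 24.8%, Formula K 29/89 = 32.6% → Formula K
Overall: Formula N 287/412 = 69.7%, Formula K 228/309 = 73.8% → Formula K
Neither sweeps: Formula N wins 1 of 3 groups, Formula K wins 2. Formula K wins overall but not every group — no Simpson reversal.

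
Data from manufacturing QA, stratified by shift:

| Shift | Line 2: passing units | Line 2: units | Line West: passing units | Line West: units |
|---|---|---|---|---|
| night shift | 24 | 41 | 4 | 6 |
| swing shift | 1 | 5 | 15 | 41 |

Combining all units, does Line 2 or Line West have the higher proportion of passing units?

Line 2

Night shift: Line 2 24/41 = 58.5%, Line West 4/6 = 66.7% → Line West
Swing shift: Line 2 1/5 = 20.0%, Line West 15/41 = 36.6% → Line West
Overall: Line 2 25/46 = 54.3%, Line West 19/47 = 40.4% → Line 2
(Line West wins every shift group but Line 2 wins overall — Line West's units skew toward the low-rate swing shift group.)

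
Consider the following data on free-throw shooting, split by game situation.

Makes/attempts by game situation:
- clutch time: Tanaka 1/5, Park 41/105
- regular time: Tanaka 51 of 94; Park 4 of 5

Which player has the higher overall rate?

Tanaka

Clutch time: Tanaka 1/5 = 20.0%, Park 41/105 = 39.0% → Park
Regular time: Tanaka 51/94 = 54.3%, Park 4/5 = 80.0% → Park
Overall: Tanaka 52/99 = 52.5%, Park 45/110 = 40.9% → Tanaka
(Park wins every game group but Tanaka wins overall — Park's attempts skew toward the low-rate clutch time group.)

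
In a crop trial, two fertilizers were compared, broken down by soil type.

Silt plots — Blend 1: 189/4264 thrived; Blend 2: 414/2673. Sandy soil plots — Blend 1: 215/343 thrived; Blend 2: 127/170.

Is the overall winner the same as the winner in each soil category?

Yes

Silt: Blend 1 189/4264 = 4.4%, Blend 2 414/2673 = 15.5% → Blend 2
Sandy soil: Blend 1 215/343 = 62.7%, Blend 2 127/170 = 74.7% → Blend 2
Overall: Blend 1 404/4607 = 8.8%, Blend 2 541/2843 = 19.0% → Blend 2
Blend 2 wins overall and in every soil group — no reversal.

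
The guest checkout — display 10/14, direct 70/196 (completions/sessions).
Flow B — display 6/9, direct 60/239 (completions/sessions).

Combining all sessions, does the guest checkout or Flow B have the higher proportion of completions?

the guest checkout

Display: the guest checkout 10/14 = 71.4%, Flow B 6/9 = 66.7% → the guest checkout
Direct: the guest checkout 70/196 = 35.7%, Flow B 60/239 = 25.1% → the guest checkout
Overall: the guest checkout 80/210 = 38.1%, Flow B 66/248 = 26.6% → the guest checkout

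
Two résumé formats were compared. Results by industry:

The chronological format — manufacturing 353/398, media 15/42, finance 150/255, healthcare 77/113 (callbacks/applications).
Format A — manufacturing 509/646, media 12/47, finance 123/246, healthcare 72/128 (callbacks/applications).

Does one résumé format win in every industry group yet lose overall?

Manufacturing: the chronological format 353/398 = 88.7%, Format A 509/646 = 78.8% → the chronological format
Media: the chronological format 15/42 = 35.7%, Format A 12/47 = 25.5% → the chronological format
Finance: the chronological format 150/255 = 58.8%, Format A 123/246 = 50.0% → the chronological format
Healthcare: the chronological format 77/113 = 68.1%, Format A 72/128 = 56.2% → the chronological format
Overall: the chronological format 595/808 = 73.6%, Format A 716/1067 = 67.1% → the chronological format
The chronological format wins overall and in every industry group — no reversal.

No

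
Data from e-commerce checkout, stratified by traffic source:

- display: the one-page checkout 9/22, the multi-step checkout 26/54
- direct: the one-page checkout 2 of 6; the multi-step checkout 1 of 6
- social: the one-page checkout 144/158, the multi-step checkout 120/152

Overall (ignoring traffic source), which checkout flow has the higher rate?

the one-page checkout

Display: the one-page checkout 9/22 = 40.9%, the multi-step checkout 26/54 = 48.1% → the multi-step checkout
Direct: the one-page checkout 2/6 = 33.3%, the multi-step checkout 1/6 = 16.7% → the one-page checkout
Social: the one-page checkout 144/158 = 91.1%, the multi-step checkout 120/152 = 78.9% → the one-page checkout
Overall: the one-page checkout 155/186 = 83.3%, the multi-step checkout 147/212 = 69.3% → the one-page checkout
(Neither sweeps every traffic group, but the one-page checkout has the higher pooled rate.)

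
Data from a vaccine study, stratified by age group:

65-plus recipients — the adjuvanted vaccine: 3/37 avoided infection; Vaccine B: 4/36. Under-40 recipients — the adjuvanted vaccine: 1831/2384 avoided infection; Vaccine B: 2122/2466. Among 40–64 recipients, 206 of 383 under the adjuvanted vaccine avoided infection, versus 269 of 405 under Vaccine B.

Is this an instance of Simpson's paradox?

65-plus: the adjuvanted vaccine 3/37 = 8.1%, Vaccine B 4/36 = 11.1% → Vaccine B
Under-40: the adjuvanted vaccine 1831/2384 = 76.8%, Vaccine B 2122/2466 = 86.1% → Vaccine B
40–64: the adjuvanted vaccine 206/383 = 53.8%, Vaccine B 269/405 = 66.4% → Vaccine B
Overall: the adjuvanted vaccine 2040/2804 = 72.8%, Vaccine B 2395/2907 = 82.4% → Vaccine B
Vaccine B wins overall and in every age group — no reversal.

No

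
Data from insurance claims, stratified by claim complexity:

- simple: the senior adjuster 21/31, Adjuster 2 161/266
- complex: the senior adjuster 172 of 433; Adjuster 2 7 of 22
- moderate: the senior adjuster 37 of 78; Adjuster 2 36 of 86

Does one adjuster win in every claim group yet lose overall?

Simple: the senior adjuster 21/31 = 67.7%, Adjuster 2 161/266 = 60.5% → the senior adjuster
Complex: the senior adjuster 172/433 = 39.7%, Adjuster 2 7/22 = 31.8% → the senior adjuster
Moderate: the senior adjuster 37/78 = 47.4%, Adjuster 2 36/86 = 41.9% → the senior adjuster
Overall: the senior adjuster 230/542 = 42.4%, Adjuster 2 204/374 = 54.5% → Adjuster 2
The senior adjuster wins each claim group but Adjuster 2 wins overall — the comparison reverses. The senior adjuster's claims skew toward complex, which has a lower base rate.

Yes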